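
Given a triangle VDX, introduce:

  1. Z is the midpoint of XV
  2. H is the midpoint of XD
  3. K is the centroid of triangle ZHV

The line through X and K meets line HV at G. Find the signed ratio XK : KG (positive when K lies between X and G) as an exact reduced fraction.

Work in coordinates with V = (0, 0), D = (1, 0), X = (0, 1).
1. Z is the midpoint of XV ⇒ Z = (0, 1/2)
2. H is the midpoint of XD ⇒ H = (1/2, 1/2)
3. K is the centroid of triangle ZHV ⇒ K = (1/6, 1/3)
line XK meets HV at G = (1/5, 1/5)
K = X + t·(G−X) with t = 5/6, so XK:KG = 5/6:1/6

XK:KG = 5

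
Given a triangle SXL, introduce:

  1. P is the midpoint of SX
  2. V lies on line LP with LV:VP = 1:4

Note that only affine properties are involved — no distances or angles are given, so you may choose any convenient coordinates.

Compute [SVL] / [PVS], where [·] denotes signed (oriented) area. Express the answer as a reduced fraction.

Choose coordinates S = (0, 0), X = (1, 0), L = (0, 1).
1. P is the midpoint of SX ⇒ P = (1/2, 0)
2. V lies on line LP with LV:VP = 1:4 ⇒ V = (1/10, 4/5)
2·[SVL] = 1/10, 2·[PVS] = 2/5
[SVL]:[PVS] = 1/10:2/5 = 1/4

[SVL]:[PVS] = 1/4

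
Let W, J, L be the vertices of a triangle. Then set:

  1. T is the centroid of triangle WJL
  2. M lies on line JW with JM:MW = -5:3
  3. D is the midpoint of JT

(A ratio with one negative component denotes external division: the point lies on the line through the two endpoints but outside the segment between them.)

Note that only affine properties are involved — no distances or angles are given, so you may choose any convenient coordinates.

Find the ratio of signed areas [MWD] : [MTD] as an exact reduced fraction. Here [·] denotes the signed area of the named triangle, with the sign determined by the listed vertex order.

Work in coordinates with W = (0, 0), J = (1, 0), L = (0, 1).
1. T is the centroid of triangle WJL ⇒ T = (1/3, 1/3)
2. M lies on line JW with JM:MW = -5:3 ⇒ M = (-3/2, 0)
3. D is the midpoint of JT ⇒ D = (2/3, 1/6)
2·[MWD] = 1/4, 2·[MTD] = -5/12
[MWD]:[MTD] = 1/4:-5/12 = -3/5

[MWD]:[MTD] = -3/5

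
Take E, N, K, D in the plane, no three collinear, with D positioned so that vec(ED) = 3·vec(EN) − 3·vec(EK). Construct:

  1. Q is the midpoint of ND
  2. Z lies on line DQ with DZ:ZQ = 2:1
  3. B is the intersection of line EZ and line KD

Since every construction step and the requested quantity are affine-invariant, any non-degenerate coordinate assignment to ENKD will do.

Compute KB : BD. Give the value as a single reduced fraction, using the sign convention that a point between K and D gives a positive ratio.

Assign E = (0, 0), N = (1, 0), K = (0, 1), D = (3, -3) — the answer is frame-independent, so this choice is without loss of generality.
1. Q is the midpoint of ND ⇒ Q = (2, -3/2)
2. Z lies on line DQ with DZ:ZQ = 2:1 ⇒ Z = (7/3, -2)
3. B is the intersection of line EZ and line KD ⇒ B = (21/10, -9/5)
B = K + t·(D−K) with t = 7/10, so KB:BD = t:(1−t) = 7/10:3/10

KB:BD = 7/3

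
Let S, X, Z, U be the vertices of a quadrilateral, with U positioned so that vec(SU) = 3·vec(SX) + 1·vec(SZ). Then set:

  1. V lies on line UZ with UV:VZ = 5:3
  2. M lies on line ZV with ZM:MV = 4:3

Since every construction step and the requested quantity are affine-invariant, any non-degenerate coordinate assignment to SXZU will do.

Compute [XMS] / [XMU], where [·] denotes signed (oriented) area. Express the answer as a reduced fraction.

[XMS]:[XMU] = -14/33

Set S = (0, 0), X = (1, 0), Z = (0, 1), U = (3, 1); any affine frame gives the same invariant.
1. V lies on line UZ with UV:VZ = 5:3 ⇒ V = (9/8, 1)
2. M lies on line ZV with ZM:MV = 4:3 ⇒ M = (9/14, 1)
2·[XMS] = 1, 2·[XMU] = -33/14
[XMS]:[XMU] = 1:-33/14 = -14/33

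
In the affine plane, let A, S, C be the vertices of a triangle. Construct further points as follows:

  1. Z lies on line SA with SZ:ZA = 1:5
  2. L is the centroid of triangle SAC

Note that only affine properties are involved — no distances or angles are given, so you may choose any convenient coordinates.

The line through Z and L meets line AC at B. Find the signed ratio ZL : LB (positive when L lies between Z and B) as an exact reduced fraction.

Assign A = (0, 0), S = (1, 0), C = (0, 1) — the answer is frame-independent, so this choice is without loss of generality.
1. Z lies on line SA with SZ:ZA = 1:5 ⇒ Z = (5/6, 0)
2. L is the centroid of triangle SAC ⇒ L = (1/3, 1/3)
line ZL meets AC at B = (0, 5/9)
L = Z + t·(B−Z) with t = 3/5, so ZL:LB = 3/5:2/5

ZL:LB = 3/2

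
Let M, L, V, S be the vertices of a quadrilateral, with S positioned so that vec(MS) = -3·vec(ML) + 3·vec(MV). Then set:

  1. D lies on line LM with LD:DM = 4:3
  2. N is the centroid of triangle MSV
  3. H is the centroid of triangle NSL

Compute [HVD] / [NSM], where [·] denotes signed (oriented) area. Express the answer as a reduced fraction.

Set M = (0, 0), L = (1, 0), V = (0, 1), S = (-3, 3); any affine frame gives the same invariant.
1. D lies on line LM with LD:DM = 4:3 ⇒ D = (3/7, 0)
2. N is the centroid of triangle MSV ⇒ N = (-1, 4/3)
3. H is the centroid of triangle NSL ⇒ H = (-1, 13/9)
2·[HVD] = -17/21, 2·[NSM] = 1
[HVD]:[NSM] = -17/21:1 = -17/21

[HVD]:[NSM] = -17/21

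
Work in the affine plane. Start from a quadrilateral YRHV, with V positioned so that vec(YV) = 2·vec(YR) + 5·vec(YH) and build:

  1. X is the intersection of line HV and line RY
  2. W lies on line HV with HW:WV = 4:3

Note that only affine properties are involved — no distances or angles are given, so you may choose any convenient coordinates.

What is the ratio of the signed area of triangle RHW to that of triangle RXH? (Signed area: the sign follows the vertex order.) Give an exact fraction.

Work in coordinates with Y = (0, 0), R = (1, 0), H = (0, 1), V = (2, 5).
1. X is the intersection of line HV and line RY ⇒ X = (-1/2, 0)
2. W lies on line HV with HW:WV = 4:3 ⇒ W = (8/7, 23/7)
2·[RHW] = -24/7, 2·[RXH] = -3/2
[RHW]:[RXH] = -24/7:-3/2 = 16/7

[RHW]:[RXH] = 16/7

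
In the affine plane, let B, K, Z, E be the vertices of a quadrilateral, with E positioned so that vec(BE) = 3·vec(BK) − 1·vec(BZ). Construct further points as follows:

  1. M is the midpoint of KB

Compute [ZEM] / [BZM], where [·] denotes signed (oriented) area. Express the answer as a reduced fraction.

Assign B = (0, 0), K = (1, 0), Z = (0, 1), E = (3, -1) — the answer is frame-independent, so this choice is without loss of generality.
1. M is the midpoint of KB ⇒ M = (1/2, 0)
2·[ZEM] = -2, 2·[BZM] = -1/2
[ZEM]:[BZM] = -2:-1/2 = 4

[ZEM]:[BZM] = 4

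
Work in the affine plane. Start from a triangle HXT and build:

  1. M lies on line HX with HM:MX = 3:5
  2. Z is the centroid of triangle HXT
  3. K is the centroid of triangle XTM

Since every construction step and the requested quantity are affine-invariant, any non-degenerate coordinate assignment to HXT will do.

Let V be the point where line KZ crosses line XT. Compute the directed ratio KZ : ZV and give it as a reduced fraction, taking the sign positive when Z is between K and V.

Assign H = (0, 0), X = (1, 0), T = (0, 1) — the answer is frame-independent, so this choice is without loss of generality.
1. M lies on line HX with HM:MX = 3:5 ⇒ M = (3/8, 0)
2. Z is the centroid of triangle HXT ⇒ Z = (1/3, 1/3)
3. K is the centroid of triangle XTM ⇒ K = (11/24, 1/3)
line KZ meets XT at V = (2/3, 1/3)
Z = K + t·(V−K) with t = -3/5, so KZ:ZV = -3/5:8/5

KZ:ZV = -3/8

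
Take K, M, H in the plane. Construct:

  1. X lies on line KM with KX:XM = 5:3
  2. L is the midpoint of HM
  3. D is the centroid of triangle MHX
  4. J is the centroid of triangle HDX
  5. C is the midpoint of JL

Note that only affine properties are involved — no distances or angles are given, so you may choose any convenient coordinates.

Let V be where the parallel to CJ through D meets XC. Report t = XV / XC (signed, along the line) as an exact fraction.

t = 2/3

Work in coordinates with K = (0, 0), M = (1, 0), H = (0, 1).
1. X lies on line KM with KX:XM = 5:3 ⇒ X = (5/8, 0)
2. L is the midpoint of HM ⇒ L = (1/2, 1/2)
3. D is the centroid of triangle MHX ⇒ D = (13/24, 1/3)
4. J is the centroid of triangle HDX ⇒ J = (7/18, 4/9)
5. C is the midpoint of JL ⇒ C = (4/9, 17/36)
through D parallel to CJ: direction (-1/18, -1/36); meets XC at V = (109/216, 17/54)
V = X + t·(C−X) with t = 2/3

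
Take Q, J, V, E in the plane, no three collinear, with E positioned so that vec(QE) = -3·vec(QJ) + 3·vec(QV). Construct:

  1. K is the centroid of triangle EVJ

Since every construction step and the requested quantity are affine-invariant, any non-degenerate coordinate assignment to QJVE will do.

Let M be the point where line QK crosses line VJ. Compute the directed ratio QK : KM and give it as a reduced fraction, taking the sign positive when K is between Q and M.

QK:KM = 2

Set Q = (0, 0), J = (1, 0), V = (0, 1), E = (-3, 3); any affine frame gives the same invariant.
1. K is the centroid of triangle EVJ ⇒ K = (-2/3, 4/3)
line QK meets VJ at M = (-1, 2)
K = Q + t·(M−Q) with t = 2/3, so QK:KM = 2/3:1/3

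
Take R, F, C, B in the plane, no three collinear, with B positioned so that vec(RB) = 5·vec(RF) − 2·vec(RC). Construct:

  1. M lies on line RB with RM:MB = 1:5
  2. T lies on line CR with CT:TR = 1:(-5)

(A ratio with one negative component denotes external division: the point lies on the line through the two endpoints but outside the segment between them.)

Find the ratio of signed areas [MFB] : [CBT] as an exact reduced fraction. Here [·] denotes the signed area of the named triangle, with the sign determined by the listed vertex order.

[MFB]:[CBT] = -4/3

Choose coordinates R = (0, 0), F = (1, 0), C = (0, 1), B = (5, -2).
1. M lies on line RB with RM:MB = 1:5 ⇒ M = (5/6, -1/3)
2. T lies on line CR with CT:TR = 1:(-5) ⇒ T = (0, 5/4)
2·[MFB] = -5/3, 2·[CBT] = 5/4
[MFB]:[CBT] = -5/3:5/4 = -4/3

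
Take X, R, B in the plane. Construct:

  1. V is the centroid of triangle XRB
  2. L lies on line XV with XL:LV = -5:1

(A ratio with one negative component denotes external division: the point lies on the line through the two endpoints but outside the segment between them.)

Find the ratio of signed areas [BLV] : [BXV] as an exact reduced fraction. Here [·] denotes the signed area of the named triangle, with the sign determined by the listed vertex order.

Choose coordinates X = (0, 0), R = (1, 0), B = (0, 1).
1. V is the centroid of triangle XRB ⇒ V = (1/3, 1/3)
2. L lies on line XV with XL:LV = -5:1 ⇒ L = (5/12, 5/12)
2·[BLV] = -1/12, 2·[BXV] = 1/3
[BLV]:[BXV] = -1/12:1/3 = -1/4

[BLV]:[BXV] = -1/4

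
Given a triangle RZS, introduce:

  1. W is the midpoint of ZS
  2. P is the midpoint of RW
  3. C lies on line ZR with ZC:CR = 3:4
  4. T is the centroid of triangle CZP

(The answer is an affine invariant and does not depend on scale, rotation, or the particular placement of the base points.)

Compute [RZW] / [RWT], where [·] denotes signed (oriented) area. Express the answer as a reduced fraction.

Assign R = (0, 0), Z = (1, 0), S = (0, 1) — the answer is frame-independent, so this choice is without loss of generality.
1. W is the midpoint of ZS ⇒ W = (1/2, 1/2)
2. P is the midpoint of RW ⇒ P = (1/4, 1/4)
3. C lies on line ZR with ZC:CR = 3:4 ⇒ C = (4/7, 0)
4. T is the centroid of triangle CZP ⇒ T = (17/28, 1/12)
2·[RZW] = 1/2, 2·[RWT] = -11/42
[RZW]:[RWT] = 1/2:-11/42 = -21/11

[RZW]:[RWT] = -21/11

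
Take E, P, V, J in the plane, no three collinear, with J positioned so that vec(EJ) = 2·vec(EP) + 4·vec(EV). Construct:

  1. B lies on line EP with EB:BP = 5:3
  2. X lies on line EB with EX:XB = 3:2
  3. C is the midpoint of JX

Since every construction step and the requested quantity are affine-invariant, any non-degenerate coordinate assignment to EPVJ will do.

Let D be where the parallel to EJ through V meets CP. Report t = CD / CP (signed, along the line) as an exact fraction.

Set E = (0, 0), P = (1, 0), V = (0, 1), J = (2, 4); any affine frame gives the same invariant.
1. B lies on line EP with EB:BP = 5:3 ⇒ B = (5/8, 0)
2. X lies on line EB with EX:XB = 3:2 ⇒ X = (3/8, 0)
3. C is the midpoint of JX ⇒ C = (19/16, 2)
through V parallel to EJ: direction (2, 4); meets CP at D = (35/26, 48/13)
D = C + t·(P−C) with t = -11/13

t = -11/13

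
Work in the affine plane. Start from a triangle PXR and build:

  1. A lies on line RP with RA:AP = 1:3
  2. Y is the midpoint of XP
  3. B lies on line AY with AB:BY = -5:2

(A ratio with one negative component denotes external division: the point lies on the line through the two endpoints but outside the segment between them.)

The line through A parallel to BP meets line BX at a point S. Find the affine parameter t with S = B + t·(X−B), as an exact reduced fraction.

t = 5/4

Choose coordinates P = (0, 0), X = (1, 0), R = (0, 1).
1. A lies on line RP with RA:AP = 1:3 ⇒ A = (0, 3/4)
2. Y is the midpoint of XP ⇒ Y = (1/2, 0)
3. B lies on line AY with AB:BY = -5:2 ⇒ B = (5/6, -1/2)
through A parallel to BP: direction (-5/6, 1/2); meets BX at S = (25/24, 1/8)
S = B + t·(X−B) with t = 5/4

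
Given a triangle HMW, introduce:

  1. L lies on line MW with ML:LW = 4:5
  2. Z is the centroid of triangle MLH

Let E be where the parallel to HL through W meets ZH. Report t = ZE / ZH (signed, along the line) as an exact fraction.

Set H = (0, 0), M = (1, 0), W = (0, 1); any affine frame gives the same invariant.
1. L lies on line MW with ML:LW = 4:5 ⇒ L = (5/9, 4/9)
2. Z is the centroid of triangle MLH ⇒ Z = (14/27, 4/27)
through W parallel to HL: direction (5/9, 4/9); meets ZH at E = (-35/18, -5/9)
E = Z + t·(H−Z) with t = 19/4

t = 19/4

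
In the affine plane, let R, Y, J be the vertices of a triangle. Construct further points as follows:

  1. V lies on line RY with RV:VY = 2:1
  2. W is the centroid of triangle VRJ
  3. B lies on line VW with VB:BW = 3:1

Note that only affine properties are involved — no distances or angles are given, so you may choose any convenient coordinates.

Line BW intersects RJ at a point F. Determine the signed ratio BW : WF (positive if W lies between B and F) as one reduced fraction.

BW:WF = 1/2

Work in coordinates with R = (0, 0), Y = (1, 0), J = (0, 1).
1. V lies on line RY with RV:VY = 2:1 ⇒ V = (2/3, 0)
2. W is the centroid of triangle VRJ ⇒ W = (2/9, 1/3)
3. B lies on line VW with VB:BW = 3:1 ⇒ B = (1/3, 1/4)
line BW meets RJ at F = (0, 1/2)
W = B + t·(F−B) with t = 1/3, so BW:WF = 1/3:2/3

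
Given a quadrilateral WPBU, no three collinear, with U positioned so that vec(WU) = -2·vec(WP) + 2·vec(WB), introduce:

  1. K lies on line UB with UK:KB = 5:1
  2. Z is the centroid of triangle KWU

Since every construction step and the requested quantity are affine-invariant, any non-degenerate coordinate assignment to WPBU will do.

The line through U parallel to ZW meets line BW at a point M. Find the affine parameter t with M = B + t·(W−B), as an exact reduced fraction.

t = 12/7

Work in coordinates with W = (0, 0), P = (1, 0), B = (0, 1), U = (-2, 2).
1. K lies on line UB with UK:KB = 5:1 ⇒ K = (-1/3, 7/6)
2. Z is the centroid of triangle KWU ⇒ Z = (-7/9, 19/18)
through U parallel to ZW: direction (7/9, -19/18); meets BW at M = (0, -5/7)
M = B + t·(W−B) with t = 12/7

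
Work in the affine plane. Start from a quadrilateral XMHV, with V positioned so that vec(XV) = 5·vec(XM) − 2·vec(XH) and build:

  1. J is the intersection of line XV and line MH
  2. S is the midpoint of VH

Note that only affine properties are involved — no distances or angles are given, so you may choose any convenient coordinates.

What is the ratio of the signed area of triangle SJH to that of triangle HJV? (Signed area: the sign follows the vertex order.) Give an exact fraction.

Work in coordinates with X = (0, 0), M = (1, 0), H = (0, 1), V = (5, -2).
1. J is the intersection of line XV and line MH ⇒ J = (5/3, -2/3)
2. S is the midpoint of VH ⇒ S = (5/2, -1/2)
2·[SJH] = -5/3, 2·[HJV] = 10/3
[SJH]:[HJV] = -5/3:10/3 = -1/2

[SJH]:[HJV] = -1/2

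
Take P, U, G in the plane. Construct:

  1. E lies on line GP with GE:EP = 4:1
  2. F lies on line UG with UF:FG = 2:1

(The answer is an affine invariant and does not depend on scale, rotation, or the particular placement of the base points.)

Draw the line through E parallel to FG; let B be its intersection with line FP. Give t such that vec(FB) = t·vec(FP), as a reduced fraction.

Choose coordinates P = (0, 0), U = (1, 0), G = (0, 1).
1. E lies on line GP with GE:EP = 4:1 ⇒ E = (0, 1/5)
2. F lies on line UG with UF:FG = 2:1 ⇒ F = (1/3, 2/3)
through E parallel to FG: direction (-1/3, 1/3); meets FP at B = (1/15, 2/15)
B = F + t·(P−F) with t = 4/5

t = 4/5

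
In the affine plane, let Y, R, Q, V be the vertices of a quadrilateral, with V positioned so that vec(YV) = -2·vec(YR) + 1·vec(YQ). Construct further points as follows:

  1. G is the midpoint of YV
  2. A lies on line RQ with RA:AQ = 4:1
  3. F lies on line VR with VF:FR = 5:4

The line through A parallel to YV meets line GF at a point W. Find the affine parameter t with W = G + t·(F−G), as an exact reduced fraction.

t = 81/25

Assign Y = (0, 0), R = (1, 0), Q = (0, 1), V = (-2, 1) — the answer is frame-independent, so this choice is without loss of generality.
1. G is the midpoint of YV ⇒ G = (-1, 1/2)
2. A lies on line RQ with RA:AQ = 4:1 ⇒ A = (1/5, 4/5)
3. F lies on line VR with VF:FR = 5:4 ⇒ F = (-1/3, 4/9)
through A parallel to YV: direction (-2, 1); meets GF at W = (29/25, 8/25)
W = G + t·(F−G) with t = 81/25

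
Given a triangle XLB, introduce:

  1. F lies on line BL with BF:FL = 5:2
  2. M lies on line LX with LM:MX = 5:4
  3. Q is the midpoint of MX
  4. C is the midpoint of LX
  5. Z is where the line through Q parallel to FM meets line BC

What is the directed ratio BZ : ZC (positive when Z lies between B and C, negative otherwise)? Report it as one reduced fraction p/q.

BZ:ZC = 21/5

Work in coordinates with X = (0, 0), L = (1, 0), B = (0, 1).
1. F lies on line BL with BF:FL = 5:2 ⇒ F = (5/7, 2/7)
2. M lies on line LX with LM:MX = 5:4 ⇒ M = (4/9, 0)
3. Q is the midpoint of MX ⇒ Q = (2/9, 0)
4. C is the midpoint of LX ⇒ C = (1/2, 0)
5. Z is where the line through Q parallel to FM meets line BC ⇒ Z = (21/52, 5/26)
Z = B + t·(C−B) with t = 21/26, so BZ:ZC = t:(1−t) = 21/26:5/26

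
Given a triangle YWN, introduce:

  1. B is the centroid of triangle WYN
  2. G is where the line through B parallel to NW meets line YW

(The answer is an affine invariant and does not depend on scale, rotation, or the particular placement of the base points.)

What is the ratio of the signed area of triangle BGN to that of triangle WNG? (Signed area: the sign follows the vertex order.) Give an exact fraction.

Set Y = (0, 0), W = (1, 0), N = (0, 1); any affine frame gives the same invariant.
1. B is the centroid of triangle WYN ⇒ B = (1/3, 1/3)
2. G is where the line through B parallel to NW meets line YW ⇒ G = (2/3, 0)
2·[BGN] = 1/9, 2·[WNG] = 1/3
[BGN]:[WNG] = 1/9:1/3 = 1/3

[BGN]:[WNG] = 1/3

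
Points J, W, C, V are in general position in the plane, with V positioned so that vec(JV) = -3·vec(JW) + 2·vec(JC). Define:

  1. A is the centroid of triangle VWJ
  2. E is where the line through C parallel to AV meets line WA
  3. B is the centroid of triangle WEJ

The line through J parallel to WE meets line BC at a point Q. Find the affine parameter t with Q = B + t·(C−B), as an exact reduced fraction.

Set J = (0, 0), W = (1, 0), C = (0, 1), V = (-3, 2); any affine frame gives the same invariant.
1. A is the centroid of triangle VWJ ⇒ A = (-2/3, 2/3)
2. E is where the line through C parallel to AV meets line WA ⇒ E = (7/2, -1)
3. B is the centroid of triangle WEJ ⇒ B = (3/2, -1/3)
through J parallel to WE: direction (5/2, -1); meets BC at Q = (45/22, -9/11)
Q = B + t·(C−B) with t = -4/11

t = -4/11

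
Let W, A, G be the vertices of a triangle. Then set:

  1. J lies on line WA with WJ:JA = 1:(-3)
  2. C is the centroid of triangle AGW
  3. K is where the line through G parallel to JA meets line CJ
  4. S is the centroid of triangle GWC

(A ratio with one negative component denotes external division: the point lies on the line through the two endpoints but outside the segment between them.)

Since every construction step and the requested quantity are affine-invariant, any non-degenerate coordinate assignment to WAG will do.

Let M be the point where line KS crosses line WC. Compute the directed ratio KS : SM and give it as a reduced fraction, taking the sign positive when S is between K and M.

Assign W = (0, 0), A = (1, 0), G = (0, 1) — the answer is frame-independent, so this choice is without loss of generality.
1. J lies on line WA with WJ:JA = 1:(-3) ⇒ J = (-1/2, 0)
2. C is the centroid of triangle AGW ⇒ C = (1/3, 1/3)
3. K is where the line through G parallel to JA meets line CJ ⇒ K = (2, 1)
4. S is the centroid of triangle GWC ⇒ S = (1/9, 4/9)
line KS meets WC at M = (7/12, 7/12)
S = K + t·(M−K) with t = 4/3, so KS:SM = 4/3:-1/3

KS:SM = -4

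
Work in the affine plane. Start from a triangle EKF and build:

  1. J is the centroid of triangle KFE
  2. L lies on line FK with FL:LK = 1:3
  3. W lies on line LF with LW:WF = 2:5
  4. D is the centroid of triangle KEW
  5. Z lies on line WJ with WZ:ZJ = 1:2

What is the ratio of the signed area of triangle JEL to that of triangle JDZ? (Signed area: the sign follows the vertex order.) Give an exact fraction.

Set E = (0, 0), K = (1, 0), F = (0, 1); any affine frame gives the same invariant.
1. J is the centroid of triangle KFE ⇒ J = (1/3, 1/3)
2. L lies on line FK with FL:LK = 1:3 ⇒ L = (1/4, 3/4)
3. W lies on line LF with LW:WF = 2:5 ⇒ W = (5/28, 23/28)
4. D is the centroid of triangle KEW ⇒ D = (11/28, 23/84)
5. Z lies on line WJ with WZ:ZJ = 1:2 ⇒ Z = (29/126, 83/126)
2·[JEL] = -1/6, 2·[JDZ] = 5/378
[JEL]:[JDZ] = -1/6:5/378 = -63/5

[JEL]:[JDZ] = -63/5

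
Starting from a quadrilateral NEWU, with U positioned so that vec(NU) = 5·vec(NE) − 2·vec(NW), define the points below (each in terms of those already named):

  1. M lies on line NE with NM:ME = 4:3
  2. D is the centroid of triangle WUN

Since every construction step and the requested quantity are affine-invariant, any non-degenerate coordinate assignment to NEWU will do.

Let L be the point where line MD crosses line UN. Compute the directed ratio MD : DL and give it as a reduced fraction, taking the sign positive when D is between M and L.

Work in coordinates with N = (0, 0), E = (1, 0), W = (0, 1), U = (5, -2).
1. M lies on line NE with NM:ME = 4:3 ⇒ M = (4/7, 0)
2. D is the centroid of triangle WUN ⇒ D = (5/3, -1/3)
line MD meets UN at L = (-20/11, 8/11)
D = M + t·(L−M) with t = -11/24, so MD:DL = -11/24:35/24

MD:DL = -11/35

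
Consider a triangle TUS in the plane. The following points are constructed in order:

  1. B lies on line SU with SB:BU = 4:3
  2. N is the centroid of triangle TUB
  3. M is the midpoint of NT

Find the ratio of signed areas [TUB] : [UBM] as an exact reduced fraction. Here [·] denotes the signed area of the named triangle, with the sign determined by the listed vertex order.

[TUB]:[UBM] = 3/2

Choose coordinates T = (0, 0), U = (1, 0), S = (0, 1).
1. B lies on line SU with SB:BU = 4:3 ⇒ B = (4/7, 3/7)
2. N is the centroid of triangle TUB ⇒ N = (11/21, 1/7)
3. M is the midpoint of NT ⇒ M = (11/42, 1/14)
2·[TUB] = 3/7, 2·[UBM] = 2/7
[TUB]:[UBM] = 3/7:2/7 = 3/2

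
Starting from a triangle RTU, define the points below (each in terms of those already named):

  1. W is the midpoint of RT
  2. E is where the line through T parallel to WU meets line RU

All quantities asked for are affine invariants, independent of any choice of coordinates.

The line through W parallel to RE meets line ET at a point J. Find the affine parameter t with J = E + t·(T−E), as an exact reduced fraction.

t = 1/2

Set R = (0, 0), T = (1, 0), U = (0, 1); any affine frame gives the same invariant.
1. W is the midpoint of RT ⇒ W = (1/2, 0)
2. E is where the line through T parallel to WU meets line RU ⇒ E = (0, 2)
through W parallel to RE: direction (0, 2); meets ET at J = (1/2, 1)
J = E + t·(T−E) with t = 1/2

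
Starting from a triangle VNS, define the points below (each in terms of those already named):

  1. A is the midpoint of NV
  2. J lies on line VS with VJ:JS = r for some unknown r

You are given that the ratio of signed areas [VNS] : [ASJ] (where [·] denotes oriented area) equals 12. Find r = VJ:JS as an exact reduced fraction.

r = 5

Set V = (0, 0), N = (1, 0), S = (0, 1); any affine frame gives the same invariant.
1. A is the midpoint of NV ⇒ A = (1/2, 0)
2. With VJ:JS = r, write λ = r/(r+1) so J = V + λ·(S−V); J is affine-linear in λ
Every point depending on J is an affine combination of J and λ-independent points, so each such coordinate is linear in λ; the λ² term in each signed area is a multiple of (S−V)×(S−V) = 0, so 2·[VNS] and 2·[ASJ] are each linear in λ. Evaluating at λ=0 and λ=1:
  2·[VNS] = 1,   2·[ASJ] = -1/2·λ + 1/2
So [VNS]:[ASJ] = (1) / (-1/2·λ + 1/2). Setting this equal to 12:
  1 = 12·(-1/2·λ + 1/2)  ⇒  λ = 5/6
Then r = λ/(1−λ) = (5/6)/(1/6) = 5. Check: with r = 5, J = (0, 5/6) and [VNS]:[ASJ] = 12 as required.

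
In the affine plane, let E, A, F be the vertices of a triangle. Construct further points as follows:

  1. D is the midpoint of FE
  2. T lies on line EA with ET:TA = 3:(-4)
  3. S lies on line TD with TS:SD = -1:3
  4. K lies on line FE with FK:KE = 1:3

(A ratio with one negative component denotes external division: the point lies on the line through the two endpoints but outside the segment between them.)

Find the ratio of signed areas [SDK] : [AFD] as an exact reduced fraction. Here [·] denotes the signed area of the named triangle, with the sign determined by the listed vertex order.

[SDK]:[AFD] = 9/4

Set E = (0, 0), A = (1, 0), F = (0, 1); any affine frame gives the same invariant.
1. D is the midpoint of FE ⇒ D = (0, 1/2)
2. T lies on line EA with ET:TA = 3:(-4) ⇒ T = (-3, 0)
3. S lies on line TD with TS:SD = -1:3 ⇒ S = (-9/2, -1/4)
4. K lies on line FE with FK:KE = 1:3 ⇒ K = (0, 3/4)
2·[SDK] = 9/8, 2·[AFD] = 1/2
[SDK]:[AFD] = 9/8:1/2 = 9/4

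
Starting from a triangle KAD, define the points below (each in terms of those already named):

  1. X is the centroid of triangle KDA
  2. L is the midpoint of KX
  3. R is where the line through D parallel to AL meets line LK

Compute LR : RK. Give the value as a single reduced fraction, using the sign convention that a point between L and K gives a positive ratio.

Assign K = (0, 0), A = (1, 0), D = (0, 1) — the answer is frame-independent, so this choice is without loss of generality.
1. X is the centroid of triangle KDA ⇒ X = (1/3, 1/3)
2. L is the midpoint of KX ⇒ L = (1/6, 1/6)
3. R is where the line through D parallel to AL meets line LK ⇒ R = (5/6, 5/6)
R = L + t·(K−L) with t = -4, so LR:RK = t:(1−t) = -4:5

LR:RK = -4/5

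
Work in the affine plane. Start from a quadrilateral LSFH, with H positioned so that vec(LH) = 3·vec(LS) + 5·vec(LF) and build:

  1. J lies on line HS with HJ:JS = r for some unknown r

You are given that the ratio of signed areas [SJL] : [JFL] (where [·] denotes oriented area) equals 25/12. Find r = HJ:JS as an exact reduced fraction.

r = -3/5

Assign L = (0, 0), S = (1, 0), F = (0, 1), H = (3, 5) — the answer is frame-independent, so this choice is without loss of generality.
1. With HJ:JS = r, write λ = r/(r+1) so J = H + λ·(S−H); J is affine-linear in λ
Every point depending on J is an affine combination of J and λ-independent points, so each such coordinate is linear in λ; the λ² term in each signed area is a multiple of (S−H)×(S−H) = 0, so 2·[SJL] and 2·[JFL] are each linear in λ. Evaluating at λ=0 and λ=1:
  2·[SJL] = -5·λ + 5,   2·[JFL] = -2·λ + 3
So [SJL]:[JFL] = (-5·λ + 5) / (-2·λ + 3). Setting this equal to 25/12:
  -5·λ + 5 = 25/12·(-2·λ + 3)  ⇒  λ = -3/2
Then r = λ/(1−λ) = (-3/2)/(5/2) = -3/5. Check: with r = -3/5, J = (6, 25/2) and [SJL]:[JFL] = 25/12 as required.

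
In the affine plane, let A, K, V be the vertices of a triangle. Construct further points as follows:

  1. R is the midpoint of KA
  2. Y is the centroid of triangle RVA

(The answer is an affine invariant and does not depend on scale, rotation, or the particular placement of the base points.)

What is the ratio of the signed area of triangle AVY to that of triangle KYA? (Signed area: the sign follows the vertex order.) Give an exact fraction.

[AVY]:[KYA] = -1/2

Work in coordinates with A = (0, 0), K = (1, 0), V = (0, 1).
1. R is the midpoint of KA ⇒ R = (1/2, 0)
2. Y is the centroid of triangle RVA ⇒ Y = (1/6, 1/3)
2·[AVY] = -1/6, 2·[KYA] = 1/3
[AVY]:[KYA] = -1/6:1/3 = -1/2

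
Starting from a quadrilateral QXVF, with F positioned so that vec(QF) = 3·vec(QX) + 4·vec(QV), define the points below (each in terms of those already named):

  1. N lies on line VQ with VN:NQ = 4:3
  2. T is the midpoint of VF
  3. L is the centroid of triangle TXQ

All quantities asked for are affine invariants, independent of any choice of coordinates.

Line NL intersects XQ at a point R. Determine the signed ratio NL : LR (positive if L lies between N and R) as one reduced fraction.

NL:LR = -17/35

Work in coordinates with Q = (0, 0), X = (1, 0), V = (0, 1), F = (3, 4).
1. N lies on line VQ with VN:NQ = 4:3 ⇒ N = (0, 3/7)
2. T is the midpoint of VF ⇒ T = (3/2, 5/2)
3. L is the centroid of triangle TXQ ⇒ L = (5/6, 5/6)
line NL meets XQ at R = (-15/17, 0)
L = N + t·(R−N) with t = -17/18, so NL:LR = -17/18:35/18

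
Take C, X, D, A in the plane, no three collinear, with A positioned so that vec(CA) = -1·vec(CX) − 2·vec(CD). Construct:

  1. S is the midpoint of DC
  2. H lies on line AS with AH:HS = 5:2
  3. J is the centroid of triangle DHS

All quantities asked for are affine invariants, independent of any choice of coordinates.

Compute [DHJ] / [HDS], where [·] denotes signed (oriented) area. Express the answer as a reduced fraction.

[DHJ]:[HDS] = -1/3

Work in coordinates with C = (0, 0), X = (1, 0), D = (0, 1), A = (-1, -2).
1. S is the midpoint of DC ⇒ S = (0, 1/2)
2. H lies on line AS with AH:HS = 5:2 ⇒ H = (-2/7, -3/14)
3. J is the centroid of triangle DHS ⇒ J = (-2/21, 3/7)
2·[DHJ] = 1/21, 2·[HDS] = -1/7
[DHJ]:[HDS] = 1/21:-1/7 = -1/3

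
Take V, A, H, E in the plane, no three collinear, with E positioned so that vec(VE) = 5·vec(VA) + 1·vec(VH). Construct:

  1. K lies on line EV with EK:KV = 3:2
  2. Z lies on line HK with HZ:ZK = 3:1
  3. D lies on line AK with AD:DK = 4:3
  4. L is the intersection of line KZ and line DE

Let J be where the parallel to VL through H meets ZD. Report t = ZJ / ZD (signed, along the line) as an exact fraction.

t = -21/10

Assign V = (0, 0), A = (1, 0), H = (0, 1), E = (5, 1) — the answer is frame-independent, so this choice is without loss of generality.
1. K lies on line EV with EK:KV = 3:2 ⇒ K = (2, 2/5)
2. Z lies on line HK with HZ:ZK = 3:1 ⇒ Z = (3/2, 11/20)
3. D lies on line AK with AD:DK = 4:3 ⇒ D = (11/7, 8/35)
4. L is the intersection of line KZ and line DE ⇒ L = (15/7, 5/14)
through H parallel to VL: direction (15/7, 5/14); meets ZD at J = (27/20, 49/40)
J = Z + t·(D−Z) with t = -21/10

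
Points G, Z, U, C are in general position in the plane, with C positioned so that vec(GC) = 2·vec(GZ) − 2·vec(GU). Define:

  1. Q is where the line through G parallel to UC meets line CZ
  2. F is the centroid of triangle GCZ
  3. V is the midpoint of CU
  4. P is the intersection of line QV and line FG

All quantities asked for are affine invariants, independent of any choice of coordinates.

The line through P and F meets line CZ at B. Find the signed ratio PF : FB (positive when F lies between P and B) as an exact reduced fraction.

Assign G = (0, 0), Z = (1, 0), U = (0, 1), C = (2, -2) — the answer is frame-independent, so this choice is without loss of generality.
1. Q is where the line through G parallel to UC meets line CZ ⇒ Q = (4, -6)
2. F is the centroid of triangle GCZ ⇒ F = (1, -2/3)
3. V is the midpoint of CU ⇒ V = (1, -1/2)
4. P is the intersection of line QV and line FG ⇒ P = (8/7, -16/21)
line PF meets CZ at B = (3/2, -1)
F = P + t·(B−P) with t = -2/5, so PF:FB = -2/5:7/5

PF:FB = -2/7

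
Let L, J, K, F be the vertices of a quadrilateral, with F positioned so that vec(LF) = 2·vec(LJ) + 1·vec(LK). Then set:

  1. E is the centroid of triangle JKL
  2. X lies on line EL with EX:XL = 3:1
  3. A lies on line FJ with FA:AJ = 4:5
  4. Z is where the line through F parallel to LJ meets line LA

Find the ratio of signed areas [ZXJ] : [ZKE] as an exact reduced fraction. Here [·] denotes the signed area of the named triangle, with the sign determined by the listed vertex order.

[ZXJ]:[ZKE] = 4/7

Set L = (0, 0), J = (1, 0), K = (0, 1), F = (2, 1); any affine frame gives the same invariant.
1. E is the centroid of triangle JKL ⇒ E = (1/3, 1/3)
2. X lies on line EL with EX:XL = 3:1 ⇒ X = (1/12, 1/12)
3. A lies on line FJ with FA:AJ = 4:5 ⇒ A = (14/9, 5/9)
4. Z is where the line through F parallel to LJ meets line LA ⇒ Z = (14/5, 1)
2·[ZXJ] = 16/15, 2·[ZKE] = 28/15
[ZXJ]:[ZKE] = 16/15:28/15 = 4/7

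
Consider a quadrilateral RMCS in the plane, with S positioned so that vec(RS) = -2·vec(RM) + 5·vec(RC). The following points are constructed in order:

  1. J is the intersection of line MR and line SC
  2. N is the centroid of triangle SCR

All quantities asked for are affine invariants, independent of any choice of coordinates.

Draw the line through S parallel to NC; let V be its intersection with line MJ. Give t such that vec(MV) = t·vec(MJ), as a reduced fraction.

Work in coordinates with R = (0, 0), M = (1, 0), C = (0, 1), S = (-2, 5).
1. J is the intersection of line MR and line SC ⇒ J = (1/2, 0)
2. N is the centroid of triangle SCR ⇒ N = (-2/3, 2)
through S parallel to NC: direction (2/3, -1); meets MJ at V = (4/3, 0)
V = M + t·(J−M) with t = -2/3

t = -2/3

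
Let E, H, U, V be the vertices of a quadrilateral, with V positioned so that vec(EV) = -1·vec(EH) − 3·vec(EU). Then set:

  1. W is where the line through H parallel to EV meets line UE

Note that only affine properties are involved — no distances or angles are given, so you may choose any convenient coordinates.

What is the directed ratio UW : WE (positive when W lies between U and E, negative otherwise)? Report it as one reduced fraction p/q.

Work in coordinates with E = (0, 0), H = (1, 0), U = (0, 1), V = (-1, -3).
1. W is where the line through H parallel to EV meets line UE ⇒ W = (0, -3)
W = U + t·(E−U) with t = 4, so UW:WE = t:(1−t) = 4:-3

UW:WE = -4/3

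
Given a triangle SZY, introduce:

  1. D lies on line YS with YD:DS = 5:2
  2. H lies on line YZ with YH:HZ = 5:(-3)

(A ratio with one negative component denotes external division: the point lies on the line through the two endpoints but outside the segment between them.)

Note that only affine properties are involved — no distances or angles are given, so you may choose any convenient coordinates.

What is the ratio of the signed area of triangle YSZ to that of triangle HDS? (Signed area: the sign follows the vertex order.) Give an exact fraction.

[YSZ]:[HDS] = 7/5

Assign S = (0, 0), Z = (1, 0), Y = (0, 1) — the answer is frame-independent, so this choice is without loss of generality.
1. D lies on line YS with YD:DS = 5:2 ⇒ D = (0, 2/7)
2. H lies on line YZ with YH:HZ = 5:(-3) ⇒ H = (5/2, -3/2)
2·[YSZ] = 1, 2·[HDS] = 5/7
[YSZ]:[HDS] = 1:5/7 = 7/5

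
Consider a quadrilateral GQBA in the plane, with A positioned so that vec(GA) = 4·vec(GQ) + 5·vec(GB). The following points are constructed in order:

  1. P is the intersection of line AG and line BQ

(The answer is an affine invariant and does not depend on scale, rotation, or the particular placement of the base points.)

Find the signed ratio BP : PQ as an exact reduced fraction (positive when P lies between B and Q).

Assign G = (0, 0), Q = (1, 0), B = (0, 1), A = (4, 5) — the answer is frame-independent, so this choice is without loss of generality.
1. P is the intersection of line AG and line BQ ⇒ P = (4/9, 5/9)
P = B + t·(Q−B) with t = 4/9, so BP:PQ = t:(1−t) = 4/9:5/9

BP:PQ = 4/5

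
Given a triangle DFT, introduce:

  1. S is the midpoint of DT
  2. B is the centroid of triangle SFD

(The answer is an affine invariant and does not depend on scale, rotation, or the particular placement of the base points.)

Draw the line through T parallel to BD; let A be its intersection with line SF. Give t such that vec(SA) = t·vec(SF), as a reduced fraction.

t = -1/2

Set D = (0, 0), F = (1, 0), T = (0, 1); any affine frame gives the same invariant.
1. S is the midpoint of DT ⇒ S = (0, 1/2)
2. B is the centroid of triangle SFD ⇒ B = (1/3, 1/6)
through T parallel to BD: direction (-1/3, -1/6); meets SF at A = (-1/2, 3/4)
A = S + t·(F−S) with t = -1/2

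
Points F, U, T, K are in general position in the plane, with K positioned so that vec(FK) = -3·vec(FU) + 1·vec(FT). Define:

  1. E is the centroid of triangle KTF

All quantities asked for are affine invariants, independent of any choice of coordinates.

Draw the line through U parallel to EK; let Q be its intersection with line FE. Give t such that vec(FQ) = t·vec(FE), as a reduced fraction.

Assign F = (0, 0), U = (1, 0), T = (0, 1), K = (-3, 1) — the answer is frame-independent, so this choice is without loss of generality.
1. E is the centroid of triangle KTF ⇒ E = (-1, 2/3)
through U parallel to EK: direction (-2, 1/3); meets FE at Q = (-1/3, 2/9)
Q = F + t·(E−F) with t = 1/3

t = 1/3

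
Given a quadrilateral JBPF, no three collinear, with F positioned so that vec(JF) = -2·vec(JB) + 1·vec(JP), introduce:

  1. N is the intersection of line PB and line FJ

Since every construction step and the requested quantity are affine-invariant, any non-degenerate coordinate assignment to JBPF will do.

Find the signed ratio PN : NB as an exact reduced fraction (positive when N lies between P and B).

Set J = (0, 0), B = (1, 0), P = (0, 1), F = (-2, 1); any affine frame gives the same invariant.
1. N is the intersection of line PB and line FJ ⇒ N = (2, -1)
N = P + t·(B−P) with t = 2, so PN:NB = t:(1−t) = 2:-1

PN:NB = -2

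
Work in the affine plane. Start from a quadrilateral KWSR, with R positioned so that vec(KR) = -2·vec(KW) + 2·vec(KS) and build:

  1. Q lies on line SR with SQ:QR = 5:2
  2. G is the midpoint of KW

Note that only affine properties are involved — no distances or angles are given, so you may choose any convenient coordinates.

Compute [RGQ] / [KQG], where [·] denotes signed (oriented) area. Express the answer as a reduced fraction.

[RGQ]:[KQG] = -1/2

Set K = (0, 0), W = (1, 0), S = (0, 1), R = (-2, 2); any affine frame gives the same invariant.
1. Q lies on line SR with SQ:QR = 5:2 ⇒ Q = (-10/7, 12/7)
2. G is the midpoint of KW ⇒ G = (1/2, 0)
2·[RGQ] = 3/7, 2·[KQG] = -6/7
[RGQ]:[KQG] = 3/7:-6/7 = -1/2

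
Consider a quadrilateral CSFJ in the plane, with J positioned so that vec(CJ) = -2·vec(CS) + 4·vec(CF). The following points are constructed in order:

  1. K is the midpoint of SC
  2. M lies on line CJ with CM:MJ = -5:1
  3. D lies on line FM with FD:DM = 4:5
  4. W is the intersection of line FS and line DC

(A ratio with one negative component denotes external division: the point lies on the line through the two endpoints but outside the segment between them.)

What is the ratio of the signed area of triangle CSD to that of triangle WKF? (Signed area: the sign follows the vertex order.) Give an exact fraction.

[CSD]:[WKF] = 25/3

Assign C = (0, 0), S = (1, 0), F = (0, 1), J = (-2, 4) — the answer is frame-independent, so this choice is without loss of generality.
1. K is the midpoint of SC ⇒ K = (1/2, 0)
2. M lies on line CJ with CM:MJ = -5:1 ⇒ M = (-5/2, 5)
3. D lies on line FM with FD:DM = 4:5 ⇒ D = (-10/9, 25/9)
4. W is the intersection of line FS and line DC ⇒ W = (-2/3, 5/3)
2·[CSD] = 25/9, 2·[WKF] = 1/3
[CSD]:[WKF] = 25/9:1/3 = 25/3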